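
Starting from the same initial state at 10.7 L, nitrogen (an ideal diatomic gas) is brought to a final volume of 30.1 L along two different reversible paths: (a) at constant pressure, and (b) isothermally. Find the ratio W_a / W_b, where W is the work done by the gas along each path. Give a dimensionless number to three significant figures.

W_a / W_b ≈ 1.75

Path (a) isobaric: W = P₁(V₂ − V₁) → W_a/(P₁V₁) = 1.813.
Path (b) isothermal: W = P₁V₁ ln(V₂/V₁) → W_b/(P₁V₁) = 1.034.
W_a / W_b = 1.813 / 1.034 = 1.753.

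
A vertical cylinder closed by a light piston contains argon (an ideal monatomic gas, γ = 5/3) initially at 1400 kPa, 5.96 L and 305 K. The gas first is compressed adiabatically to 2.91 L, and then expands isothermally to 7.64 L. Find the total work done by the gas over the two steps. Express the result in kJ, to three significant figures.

W_total ≈ 5.32 kJ

Step 1 (adiabatic): W = (P₁V₁ − P₂V₂)/(γ−1) = (8344 − 13457)/0.667 = -7669 J.
After step 1: P = 4624 kPa, V = 2.91 L, T = 491.9 K.
Step 2 (isothermal): W = P₁V₁ ln(V₂/V₁) = (13457) ln(7.64/2.91) = 12989 J.
W_total = -7669 + 12989 = 5320 J.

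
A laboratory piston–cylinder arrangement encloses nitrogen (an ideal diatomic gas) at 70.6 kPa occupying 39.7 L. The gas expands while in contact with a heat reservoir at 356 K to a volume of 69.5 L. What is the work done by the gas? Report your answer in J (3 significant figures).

W ≈ 1570 J

Isothermal: W = nRT ln(V₂/V₁) = P₁V₁ ln(V₂/V₁).
P₁V₁ = (70.6 kPa)(39.7 L) = 2803 J.
W = 2803 × ln(69.5/39.7) = 2803 × 0.56
W_by_gas = 1570 J.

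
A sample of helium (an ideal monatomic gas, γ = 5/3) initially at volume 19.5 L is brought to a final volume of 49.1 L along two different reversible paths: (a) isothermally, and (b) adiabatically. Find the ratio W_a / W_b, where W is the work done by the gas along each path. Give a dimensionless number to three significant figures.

Path (a) isothermal: W = P₁V₁ ln(V₂/V₁) → W_a/(P₁V₁) = 0.9234.
Path (b) adiabatic: W = P₁V₁(1 − (V₁/V₂)^(γ−1))/(γ−1) → W_b/(P₁V₁) = 0.6895.
W_a / W_b = 0.9234 / 0.6895 = 1.339.

W_a / W_b ≈ 1.34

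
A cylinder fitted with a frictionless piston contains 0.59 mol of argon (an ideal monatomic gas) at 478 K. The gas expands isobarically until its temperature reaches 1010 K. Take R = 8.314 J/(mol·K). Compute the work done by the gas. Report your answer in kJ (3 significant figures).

Isobaric: W = P ΔV = nR ΔT.
W = (0.59)(8.314)(1010 − 478) = 2610 J.

W ≈ 2.61 kJ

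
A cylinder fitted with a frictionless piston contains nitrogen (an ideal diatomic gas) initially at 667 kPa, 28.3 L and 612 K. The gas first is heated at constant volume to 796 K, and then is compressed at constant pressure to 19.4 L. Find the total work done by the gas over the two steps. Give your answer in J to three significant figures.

Step 1 (isochoric): W = 0 (constant volume).
After step 1: P = 867.5 kPa (V unchanged).
Step 2 (isobaric): W = PΔV = (867.5 kPa)(19.4 − 28.3 L) = -7721 J.
W_total = 0 − 7721 = -7721 J.

W_total ≈ -7720 J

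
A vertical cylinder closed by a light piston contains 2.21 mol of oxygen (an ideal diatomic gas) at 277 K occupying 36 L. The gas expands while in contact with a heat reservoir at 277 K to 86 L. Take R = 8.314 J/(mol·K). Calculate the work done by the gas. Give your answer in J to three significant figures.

W ≈ 4430 J

Isothermal: W = nRT ln(V₂/V₁).
W = (2.21)(8.314)(277) × ln(86/36)
  = 5090 × 0.8708
W_by_gas = 4432 J.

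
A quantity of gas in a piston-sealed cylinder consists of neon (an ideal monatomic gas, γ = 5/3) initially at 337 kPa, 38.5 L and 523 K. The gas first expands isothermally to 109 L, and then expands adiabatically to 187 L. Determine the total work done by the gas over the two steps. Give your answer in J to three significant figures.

Step 1 (isothermal): W = P₁V₁ ln(V₂/V₁) = (12974) ln(109/38.5) = 13502 J.
After step 1: P = 119 kPa, V = 109 L, T = 523 K.
Step 2 (adiabatic): W = (P₁V₁ − P₂V₂)/(γ−1) = (12974 − 9053)/0.667 = 5882 J.
W_total = 13502 + 5882 = 19384 J.

W_total ≈ 19400 J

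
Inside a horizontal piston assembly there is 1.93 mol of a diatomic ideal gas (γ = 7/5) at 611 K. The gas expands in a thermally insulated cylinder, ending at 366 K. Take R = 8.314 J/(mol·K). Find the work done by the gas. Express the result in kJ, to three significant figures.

W ≈ 9.83 kJ

Adiabatic ⇒ Q = 0, so W_by = −ΔU = nCᵥ(T₁ − T₂).
Cᵥ = 5R/2 = 20.79 J/(mol·K).
W = (1.93)(20.79)(611 − 366) = 9828 J.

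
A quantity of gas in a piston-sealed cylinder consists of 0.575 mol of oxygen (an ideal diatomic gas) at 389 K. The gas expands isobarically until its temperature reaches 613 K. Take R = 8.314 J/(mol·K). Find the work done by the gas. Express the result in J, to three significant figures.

W ≈ 1070 J

Isobaric: W = P ΔV = nR ΔT.
W = (0.575)(8.314)(613 − 389) = 1071 J.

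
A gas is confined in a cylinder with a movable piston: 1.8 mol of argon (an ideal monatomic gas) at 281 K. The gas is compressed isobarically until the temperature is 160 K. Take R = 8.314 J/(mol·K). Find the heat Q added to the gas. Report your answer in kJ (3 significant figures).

Isobaric: W = nRΔT = (1.8)(8.314)(-121) = -1811 J.
ΔU = nCᵥΔT with Cᵥ = 3R/2: ΔU = (1.8)(12.47)(-121) = -2716 J.
Q = ΔU + W = -2716 − 1811 = -4527 J.

Q ≈ -4.53 kJ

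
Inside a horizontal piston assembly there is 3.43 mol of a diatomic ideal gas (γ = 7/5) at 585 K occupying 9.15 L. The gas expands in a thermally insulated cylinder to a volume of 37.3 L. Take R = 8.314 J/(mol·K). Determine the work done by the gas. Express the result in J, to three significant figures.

W ≈ 17900 J

Adiabatic: TV^(γ−1) = const with γ = 7/5.
T₂ = T₁ (V₁/V₂)^(γ−1) = 585 × (9.15/37.3)^0.4 = 585 × 0.57 = 333.5 K.
W_by = nCᵥ(T₁ − T₂) = (3.43)(20.79)(585 − 333.5) = 17933 J.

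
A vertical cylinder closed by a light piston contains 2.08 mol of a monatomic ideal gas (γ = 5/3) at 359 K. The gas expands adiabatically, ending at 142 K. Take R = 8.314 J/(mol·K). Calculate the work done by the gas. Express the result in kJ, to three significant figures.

W ≈ 5.63 kJ

Adiabatic ⇒ Q = 0, so W_by = −ΔU = nCᵥ(T₁ − T₂).
Cᵥ = 3R/2 = 12.47 J/(mol·K).
W = (2.08)(12.47)(359 − 142) = 5629 J.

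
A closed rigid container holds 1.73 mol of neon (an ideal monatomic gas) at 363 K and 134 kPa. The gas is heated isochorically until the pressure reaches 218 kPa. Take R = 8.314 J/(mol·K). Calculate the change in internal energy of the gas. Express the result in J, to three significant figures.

ΔU ≈ 4910 J

Constant volume ⇒ W = 0, so Q = ΔU = nCᵥΔT with Cᵥ = 3R/2 = 12.47 J/(mol·K).
At constant V, T₂/T₁ = P₂/P₁ ⇒ ΔT = T₁(P₂/P₁ − 1) = 363·(218/134 − 1) = 227.6 K.
ΔU = (1.73)(12.47)(227.6) = 4909 J.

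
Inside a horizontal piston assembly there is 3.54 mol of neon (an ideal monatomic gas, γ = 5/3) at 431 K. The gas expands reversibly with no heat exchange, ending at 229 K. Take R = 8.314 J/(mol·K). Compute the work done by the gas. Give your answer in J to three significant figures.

W ≈ 8920 J

Adiabatic ⇒ Q = 0, so W_by = −ΔU = nCᵥ(T₁ − T₂).
Cᵥ = 3R/2 = 12.47 J/(mol·K).
W = (3.54)(12.47)(431 − 229) = 8918 J.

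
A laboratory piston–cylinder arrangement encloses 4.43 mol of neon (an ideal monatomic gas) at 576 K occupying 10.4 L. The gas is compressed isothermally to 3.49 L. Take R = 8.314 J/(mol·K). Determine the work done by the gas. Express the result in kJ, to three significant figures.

W ≈ -23.2 kJ

Isothermal: W = nRT ln(V₂/V₁).
W = (4.43)(8.314)(576) × ln(3.49/10.4)
  = 21215 × -1.092
W_by_gas = -23164 J.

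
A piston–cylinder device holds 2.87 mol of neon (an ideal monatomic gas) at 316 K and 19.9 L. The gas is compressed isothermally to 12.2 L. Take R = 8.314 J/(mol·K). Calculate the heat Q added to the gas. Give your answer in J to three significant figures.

Isothermal ⇒ ΔU = 0, so Q = W = nRT ln(V₂/V₁).
Q = (2.87)(8.314)(316) ln(12.2/19.9) = 7540 × -0.4893 = -3689 J.

Q ≈ -3690 J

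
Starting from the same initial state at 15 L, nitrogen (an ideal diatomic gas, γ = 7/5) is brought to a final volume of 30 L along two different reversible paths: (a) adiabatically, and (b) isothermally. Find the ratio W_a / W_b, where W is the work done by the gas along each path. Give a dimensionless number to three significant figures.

W_a / W_b ≈ 0.873

Path (a) adiabatic: W = P₁V₁(1 − (V₁/V₂)^(γ−1))/(γ−1) → W_a/(P₁V₁) = 0.6054.
Path (b) isothermal: W = P₁V₁ ln(V₂/V₁) → W_b/(P₁V₁) = 0.6931.
W_a / W_b = 0.6054 / 0.6931 = 0.8733.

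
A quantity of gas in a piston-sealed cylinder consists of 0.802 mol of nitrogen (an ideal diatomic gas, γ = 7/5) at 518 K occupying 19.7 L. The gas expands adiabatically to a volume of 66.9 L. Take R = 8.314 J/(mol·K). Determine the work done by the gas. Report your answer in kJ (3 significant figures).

Adiabatic: TV^(γ−1) = const with γ = 7/5.
T₂ = T₁ (V₁/V₂)^(γ−1) = 518 × (19.7/66.9)^0.4 = 518 × 0.6132 = 317.6 K.
W_by = nCᵥ(T₁ − T₂) = (0.802)(20.79)(518 − 317.6) = 3340 J.

W ≈ 3.34 kJ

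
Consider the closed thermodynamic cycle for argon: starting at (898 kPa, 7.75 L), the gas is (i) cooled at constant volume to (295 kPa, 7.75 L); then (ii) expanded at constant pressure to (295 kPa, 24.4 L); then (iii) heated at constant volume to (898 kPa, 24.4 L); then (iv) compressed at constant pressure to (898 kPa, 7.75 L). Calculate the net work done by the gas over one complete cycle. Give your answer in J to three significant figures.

W_net ≈ -10000 J

Constant-volume legs do no work.
W(ii) = (295)(24.4 − 7.75) = 4912 J; W(iv) = (898)(7.75 − 24.4) = -14952 J.
W_net = 4912 − 14952 = -10040 J (the counter-clockwise enclosed area).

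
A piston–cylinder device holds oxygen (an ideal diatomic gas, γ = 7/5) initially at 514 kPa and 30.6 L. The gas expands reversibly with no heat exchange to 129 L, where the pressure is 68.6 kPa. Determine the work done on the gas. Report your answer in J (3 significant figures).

W ≈ -17200 J

Adiabatic: W = (P₁V₁ − P₂V₂)/(γ − 1) with γ = 7/5.
P₁V₁ = 15728 J, P₂V₂ = 8849 J.
W = (15728 − 8849) / 0.4 = 17198 J.
Work on gas = −W_by = -17198 J.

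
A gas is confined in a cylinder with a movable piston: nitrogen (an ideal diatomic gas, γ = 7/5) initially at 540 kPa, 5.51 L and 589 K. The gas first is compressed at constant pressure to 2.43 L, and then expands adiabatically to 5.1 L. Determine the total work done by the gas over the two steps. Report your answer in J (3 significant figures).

W_total ≈ -821 J

Step 1 (isobaric): W = PΔV = (540 kPa)(2.43 − 5.51 L) = -1663 J.
After step 1: P = 540 kPa, V = 2.43 L, T = 259.8 K.
Step 2 (adiabatic): W = (P₁V₁ − P₂V₂)/(γ−1) = (1312 − 975.5)/0.4 = 841.8 J.
W_total = -1663 + 841.8 = -821.4 J.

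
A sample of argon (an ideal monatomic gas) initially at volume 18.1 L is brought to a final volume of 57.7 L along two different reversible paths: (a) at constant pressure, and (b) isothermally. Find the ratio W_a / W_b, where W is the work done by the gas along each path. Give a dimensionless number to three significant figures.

Path (a) isobaric: W = P₁(V₂ − V₁) → W_a/(P₁V₁) = 2.188.
Path (b) isothermal: W = P₁V₁ ln(V₂/V₁) → W_b/(P₁V₁) = 1.159.
W_a / W_b = 2.188 / 1.159 = 1.887.

W_a / W_b ≈ 1.89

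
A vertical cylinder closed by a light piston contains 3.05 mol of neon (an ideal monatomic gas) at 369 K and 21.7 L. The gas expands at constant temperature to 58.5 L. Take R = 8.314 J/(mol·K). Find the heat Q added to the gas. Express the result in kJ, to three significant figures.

Q ≈ 9.28 kJ

Isothermal ⇒ ΔU = 0, so Q = W = nRT ln(V₂/V₁).
Q = (3.05)(8.314)(369) ln(58.5/21.7) = 9357 × 0.9917 = 9279 J.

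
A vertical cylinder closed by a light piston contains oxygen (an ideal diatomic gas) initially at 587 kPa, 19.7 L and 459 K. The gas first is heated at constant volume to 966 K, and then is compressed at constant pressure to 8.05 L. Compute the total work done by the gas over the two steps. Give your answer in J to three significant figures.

W_total ≈ -14400 J

Step 1 (isochoric): W = 0 (constant volume).
After step 1: P = 1235 kPa (V unchanged).
Step 2 (isobaric): W = PΔV = (1235 kPa)(8.05 − 19.7 L) = -14392 J.
W_total = 0 − 14392 = -14392 J.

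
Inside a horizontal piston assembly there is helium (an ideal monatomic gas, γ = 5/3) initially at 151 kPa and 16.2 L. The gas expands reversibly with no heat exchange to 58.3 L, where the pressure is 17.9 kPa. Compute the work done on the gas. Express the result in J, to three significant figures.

W ≈ -2100 J

Adiabatic: W = (P₁V₁ − P₂V₂)/(γ − 1) with γ = 5/3.
P₁V₁ = 2446 J, P₂V₂ = 1044 J.
W = (2446 − 1044) / 0.6667 = 2104 J.
Work on gas = −W_by = -2104 J.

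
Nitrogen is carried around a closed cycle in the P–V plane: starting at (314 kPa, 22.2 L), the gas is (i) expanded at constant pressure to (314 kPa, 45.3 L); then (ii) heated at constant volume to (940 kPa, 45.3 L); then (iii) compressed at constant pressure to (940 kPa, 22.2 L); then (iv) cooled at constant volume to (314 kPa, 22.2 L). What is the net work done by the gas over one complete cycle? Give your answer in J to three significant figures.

W_net ≈ -14500 J

Constant-volume legs do no work.
W(i) = (314)(45.3 − 22.2) = 7253 J; W(iii) = (940)(22.2 − 45.3) = -21714 J.
W_net = 7253 − 21714 = -14461 J (the counter-clockwise enclosed area).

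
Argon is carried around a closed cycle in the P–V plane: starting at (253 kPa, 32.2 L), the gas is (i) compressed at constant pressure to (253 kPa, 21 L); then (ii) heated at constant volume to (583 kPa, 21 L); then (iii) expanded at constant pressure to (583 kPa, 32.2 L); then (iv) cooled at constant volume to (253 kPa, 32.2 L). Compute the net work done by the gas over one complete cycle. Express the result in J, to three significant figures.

Constant-volume legs do no work.
W(i) = (253)(21 − 32.2) = -2834 J; W(iii) = (583)(32.2 − 21) = 6530 J.
W_net = -2834 + 6530 = 3696 J (the clockwise enclosed area).

W_net ≈ 3700 J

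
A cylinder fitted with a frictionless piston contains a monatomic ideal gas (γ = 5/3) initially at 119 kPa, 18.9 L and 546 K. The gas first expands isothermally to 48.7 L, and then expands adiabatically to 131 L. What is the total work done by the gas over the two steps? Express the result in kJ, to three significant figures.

W_total ≈ 3.76 kJ

Step 1 (isothermal): W = P₁V₁ ln(V₂/V₁) = (2249) ln(48.7/18.9) = 2129 J.
After step 1: P = 46.18 kPa, V = 48.7 L, T = 546 K.
Step 2 (adiabatic): W = (P₁V₁ − P₂V₂)/(γ−1) = (2249 − 1163)/0.667 = 1629 J.
W_total = 2129 + 1629 = 3758 J.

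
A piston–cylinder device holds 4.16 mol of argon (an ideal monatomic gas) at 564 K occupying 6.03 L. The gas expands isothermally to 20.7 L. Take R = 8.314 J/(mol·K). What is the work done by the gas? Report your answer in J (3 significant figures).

Isothermal: W = nRT ln(V₂/V₁).
W = (4.16)(8.314)(564) × ln(20.7/6.03)
  = 19507 × 1.233
W_by_gas = 24059 J.

W ≈ 24100 J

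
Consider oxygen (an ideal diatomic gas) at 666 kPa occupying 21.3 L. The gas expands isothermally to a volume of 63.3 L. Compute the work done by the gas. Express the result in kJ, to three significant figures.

Isothermal: W = nRT ln(V₂/V₁) = P₁V₁ ln(V₂/V₁).
P₁V₁ = (666 kPa)(21.3 L) = 14186 J.
W = 14186 × ln(63.3/21.3) = 14186 × 1.089
W_by_gas = 15451 J.

W ≈ 15.5 kJ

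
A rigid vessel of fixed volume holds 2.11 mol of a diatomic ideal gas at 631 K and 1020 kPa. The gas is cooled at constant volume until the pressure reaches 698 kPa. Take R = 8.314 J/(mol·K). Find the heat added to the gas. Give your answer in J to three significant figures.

Constant volume ⇒ W = 0, so Q = ΔU = nCᵥΔT with Cᵥ = 5R/2 = 20.79 J/(mol·K).
At constant V, T₂/T₁ = P₂/P₁ ⇒ ΔT = T₁(P₂/P₁ − 1) = 631·(698/1020 − 1) = -199.2 K.
ΔU = (2.11)(20.79)(-199.2) = -8736 J.

Q ≈ -8740 J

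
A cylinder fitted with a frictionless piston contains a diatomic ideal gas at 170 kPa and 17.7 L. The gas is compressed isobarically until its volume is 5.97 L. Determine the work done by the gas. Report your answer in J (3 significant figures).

Isobaric: W = P ΔV.
W = (170 kPa)(5.97 − 17.7 L) = (170)(-11.73) = -1994 J.

W ≈ -1990 J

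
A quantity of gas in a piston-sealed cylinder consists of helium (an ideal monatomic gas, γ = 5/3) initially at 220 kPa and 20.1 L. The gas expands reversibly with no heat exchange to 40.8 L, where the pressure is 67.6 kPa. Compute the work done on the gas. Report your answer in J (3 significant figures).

Adiabatic: W = (P₁V₁ − P₂V₂)/(γ − 1) with γ = 5/3.
P₁V₁ = 4422 J, P₂V₂ = 2758 J.
W = (4422 − 2758) / 0.6667 = 2496 J.
Work on gas = −W_by = -2496 J.

W ≈ -2500 J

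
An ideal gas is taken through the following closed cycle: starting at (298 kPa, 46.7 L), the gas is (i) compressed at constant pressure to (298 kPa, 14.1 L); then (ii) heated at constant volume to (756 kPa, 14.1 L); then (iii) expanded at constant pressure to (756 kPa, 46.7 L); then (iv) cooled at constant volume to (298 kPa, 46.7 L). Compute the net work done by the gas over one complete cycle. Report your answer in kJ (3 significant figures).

W_net ≈ 14.9 kJ

Constant-volume legs do no work.
W(i) = (298)(14.1 − 46.7) = -9715 J; W(iii) = (756)(46.7 − 14.1) = 24646 J.
W_net = -9715 + 24646 = 14931 J (the clockwise enclosed area).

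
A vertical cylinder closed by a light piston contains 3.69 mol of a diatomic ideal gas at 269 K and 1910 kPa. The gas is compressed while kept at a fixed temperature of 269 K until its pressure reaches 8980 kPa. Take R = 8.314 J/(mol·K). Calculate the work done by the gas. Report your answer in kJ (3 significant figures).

W ≈ -12.8 kJ

Isothermal process: W = nRT ln(V₂/V₁) = nRT ln(P₁/P₂).
W = (3.69)(8.314)(269) × ln(1910/8980)
  = 8253 × ln(0.2127) = 8253 × -1.548
W_by_gas = -12774 J.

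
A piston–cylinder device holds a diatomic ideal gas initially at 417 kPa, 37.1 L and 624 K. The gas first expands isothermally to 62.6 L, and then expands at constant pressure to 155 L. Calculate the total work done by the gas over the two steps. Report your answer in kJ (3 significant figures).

W_total ≈ 30.9 kJ

Step 1 (isothermal): W = P₁V₁ ln(V₂/V₁) = (15471) ln(62.6/37.1) = 8093 J.
After step 1: P = 247.1 kPa, V = 62.6 L, T = 624 K.
Step 2 (isobaric): W = PΔV = (247.1 kPa)(155 − 62.6 L) = 22835 J.
W_total = 8093 + 22835 = 30929 J.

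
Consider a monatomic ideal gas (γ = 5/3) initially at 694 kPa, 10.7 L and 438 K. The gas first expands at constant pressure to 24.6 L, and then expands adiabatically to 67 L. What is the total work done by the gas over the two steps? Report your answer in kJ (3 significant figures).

W_total ≈ 22.1 kJ

Step 1 (isobaric): W = PΔV = (694 kPa)(24.6 − 10.7 L) = 9647 J.
After step 1: P = 694 kPa, V = 24.6 L, T = 1007 K.
Step 2 (adiabatic): W = (P₁V₁ − P₂V₂)/(γ−1) = (17072 − 8754)/0.667 = 12478 J.
W_total = 9647 + 12478 = 22124 J.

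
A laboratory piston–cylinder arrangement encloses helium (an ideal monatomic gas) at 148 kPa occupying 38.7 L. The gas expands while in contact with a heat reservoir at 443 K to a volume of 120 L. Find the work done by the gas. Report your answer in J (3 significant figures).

Isothermal: W = nRT ln(V₂/V₁) = P₁V₁ ln(V₂/V₁).
P₁V₁ = (148 kPa)(38.7 L) = 5728 J.
W = 5728 × ln(120/38.7) = 5728 × 1.132
W_by_gas = 6482 J.

W ≈ 6480 J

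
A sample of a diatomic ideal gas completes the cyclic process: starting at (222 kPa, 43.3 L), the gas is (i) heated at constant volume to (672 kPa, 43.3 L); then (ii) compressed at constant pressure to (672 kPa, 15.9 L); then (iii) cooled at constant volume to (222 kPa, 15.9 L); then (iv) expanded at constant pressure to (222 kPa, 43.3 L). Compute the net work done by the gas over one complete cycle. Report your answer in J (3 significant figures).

Constant-volume legs do no work.
W(ii) = (672)(15.9 − 43.3) = -18413 J; W(iv) = (222)(43.3 − 15.9) = 6083 J.
W_net = -18413 + 6083 = -12330 J (the counter-clockwise enclosed area).

W_net ≈ -12300 J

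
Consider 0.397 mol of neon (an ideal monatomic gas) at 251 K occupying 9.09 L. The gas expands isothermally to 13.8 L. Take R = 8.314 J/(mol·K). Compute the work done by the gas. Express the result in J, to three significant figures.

Isothermal: W = nRT ln(V₂/V₁).
W = (0.397)(8.314)(251) × ln(13.8/9.09)
  = 828.5 × 0.4175
W_by_gas = 345.9 J.

W ≈ 346 J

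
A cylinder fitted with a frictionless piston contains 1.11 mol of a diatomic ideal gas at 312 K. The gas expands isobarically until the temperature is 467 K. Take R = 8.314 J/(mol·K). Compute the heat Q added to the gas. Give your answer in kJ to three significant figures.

Isobaric: W = nRΔT = (1.11)(8.314)(155) = 1430 J.
ΔU = nCᵥΔT with Cᵥ = 5R/2: ΔU = (1.11)(20.79)(155) = 3576 J.
Q = ΔU + W = 3576 + 1430 = 5006 J.

Q ≈ 5.01 kJ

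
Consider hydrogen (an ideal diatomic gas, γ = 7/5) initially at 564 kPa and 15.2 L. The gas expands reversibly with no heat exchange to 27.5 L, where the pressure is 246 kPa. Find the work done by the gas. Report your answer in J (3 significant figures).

Adiabatic: W = (P₁V₁ − P₂V₂)/(γ − 1) with γ = 7/5.
P₁V₁ = 8573 J, P₂V₂ = 6765 J.
W = (8573 − 6765) / 0.4 = 4519 J.

W ≈ 4520 J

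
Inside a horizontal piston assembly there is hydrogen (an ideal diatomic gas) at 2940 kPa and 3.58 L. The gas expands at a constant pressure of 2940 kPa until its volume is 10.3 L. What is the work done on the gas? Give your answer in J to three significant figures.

Isobaric: W = P ΔV.
W = (2940 kPa)(10.3 − 3.58 L) = (2940)(6.72) = 19757 J.
Work on gas = −W_by = -19757 J.

W ≈ -19800 J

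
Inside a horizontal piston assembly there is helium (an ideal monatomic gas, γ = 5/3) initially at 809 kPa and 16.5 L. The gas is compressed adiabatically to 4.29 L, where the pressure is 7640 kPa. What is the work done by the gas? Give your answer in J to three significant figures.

W ≈ -29100 J

Adiabatic: W = (P₁V₁ − P₂V₂)/(γ − 1) with γ = 5/3.
P₁V₁ = 13348 J, P₂V₂ = 32776 J.
W = (13348 − 32776) / 0.6667 = -29141 J.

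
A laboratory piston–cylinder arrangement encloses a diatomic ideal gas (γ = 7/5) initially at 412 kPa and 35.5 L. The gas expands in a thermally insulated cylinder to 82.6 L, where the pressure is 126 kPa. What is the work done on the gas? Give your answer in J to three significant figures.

W ≈ -10500 J

Adiabatic: W = (P₁V₁ − P₂V₂)/(γ − 1) with γ = 7/5.
P₁V₁ = 14626 J, P₂V₂ = 10408 J.
W = (14626 − 10408) / 0.4 = 10546 J.
Work on gas = −W_by = -10546 J.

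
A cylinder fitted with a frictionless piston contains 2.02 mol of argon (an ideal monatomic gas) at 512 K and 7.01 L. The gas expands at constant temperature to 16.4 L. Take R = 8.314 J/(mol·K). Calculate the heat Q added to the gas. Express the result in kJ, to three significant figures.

Isothermal ⇒ ΔU = 0, so Q = W = nRT ln(V₂/V₁).
Q = (2.02)(8.314)(512) ln(16.4/7.01) = 8599 × 0.8499 = 7308 J.

Q ≈ 7.31 kJ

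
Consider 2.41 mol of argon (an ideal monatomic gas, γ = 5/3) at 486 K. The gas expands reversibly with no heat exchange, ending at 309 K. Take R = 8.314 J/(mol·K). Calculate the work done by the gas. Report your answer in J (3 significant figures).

W ≈ 5320 J

Adiabatic ⇒ Q = 0, so W_by = −ΔU = nCᵥ(T₁ − T₂).
Cᵥ = 3R/2 = 12.47 J/(mol·K).
W = (2.41)(12.47)(486 − 309) = 5320 J.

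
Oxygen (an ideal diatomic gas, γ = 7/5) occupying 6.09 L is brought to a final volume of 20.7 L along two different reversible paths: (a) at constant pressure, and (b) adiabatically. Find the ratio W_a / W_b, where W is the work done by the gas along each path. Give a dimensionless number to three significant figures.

W_a / W_b ≈ 2.48

Path (a) isobaric: W = P₁(V₂ − V₁) → W_a/(P₁V₁) = 2.399.
Path (b) adiabatic: W = P₁V₁(1 − (V₁/V₂)^(γ−1))/(γ−1) → W_b/(P₁V₁) = 0.9675.
W_a / W_b = 2.399 / 0.9675 = 2.48.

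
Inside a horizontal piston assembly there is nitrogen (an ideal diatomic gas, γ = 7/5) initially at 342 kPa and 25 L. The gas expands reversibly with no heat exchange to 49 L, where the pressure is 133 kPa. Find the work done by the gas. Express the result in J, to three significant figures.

Adiabatic: W = (P₁V₁ − P₂V₂)/(γ − 1) with γ = 7/5.
P₁V₁ = 8550 J, P₂V₂ = 6517 J.
W = (8550 − 6517) / 0.4 = 5083 J.

W ≈ 5080 J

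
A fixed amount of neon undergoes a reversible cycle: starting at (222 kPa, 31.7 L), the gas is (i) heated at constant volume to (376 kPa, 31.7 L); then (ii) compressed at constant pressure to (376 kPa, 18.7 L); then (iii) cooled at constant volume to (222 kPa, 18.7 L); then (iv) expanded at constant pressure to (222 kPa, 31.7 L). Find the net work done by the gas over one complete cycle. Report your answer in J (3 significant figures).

Constant-volume legs do no work.
W(ii) = (376)(18.7 − 31.7) = -4888 J; W(iv) = (222)(31.7 − 18.7) = 2886 J.
W_net = -4888 + 2886 = -2002 J (the counter-clockwise enclosed area).

W_net ≈ -2000 J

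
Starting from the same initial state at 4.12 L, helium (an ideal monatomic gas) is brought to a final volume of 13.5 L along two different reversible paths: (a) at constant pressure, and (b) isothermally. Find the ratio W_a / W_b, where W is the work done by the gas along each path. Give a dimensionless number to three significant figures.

W_a / W_b ≈ 1.92

Path (a) isobaric: W = P₁(V₂ − V₁) → W_a/(P₁V₁) = 2.277.
Path (b) isothermal: W = P₁V₁ ln(V₂/V₁) → W_b/(P₁V₁) = 1.187.
W_a / W_b = 2.277 / 1.187 = 1.918.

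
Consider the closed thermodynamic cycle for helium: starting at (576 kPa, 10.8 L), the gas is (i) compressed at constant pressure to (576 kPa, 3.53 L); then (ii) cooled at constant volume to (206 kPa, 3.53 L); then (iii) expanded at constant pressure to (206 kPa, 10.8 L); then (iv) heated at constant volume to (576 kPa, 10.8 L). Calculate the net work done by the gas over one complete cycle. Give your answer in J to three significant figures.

Constant-volume legs do no work.
W(i) = (576)(3.53 − 10.8) = -4188 J; W(iii) = (206)(10.8 − 3.53) = 1498 J.
W_net = -4188 + 1498 = -2690 J (the counter-clockwise enclosed area).

W_net ≈ -2690 J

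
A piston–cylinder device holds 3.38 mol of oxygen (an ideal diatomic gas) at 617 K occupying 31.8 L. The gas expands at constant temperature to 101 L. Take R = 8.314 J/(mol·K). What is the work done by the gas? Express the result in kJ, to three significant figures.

Isothermal: W = nRT ln(V₂/V₁).
W = (3.38)(8.314)(617) × ln(101/31.8)
  = 17339 × 1.156
W_by_gas = 20037 J.

W ≈ 20.0 kJ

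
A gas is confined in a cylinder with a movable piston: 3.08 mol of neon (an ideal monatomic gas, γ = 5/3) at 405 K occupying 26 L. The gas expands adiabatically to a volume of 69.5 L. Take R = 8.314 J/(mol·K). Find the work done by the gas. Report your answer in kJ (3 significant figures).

W ≈ 7.48 kJ

Adiabatic: TV^(γ−1) = const with γ = 5/3.
T₂ = T₁ (V₁/V₂)^(γ−1) = 405 × (26/69.5)^0.667 = 405 × 0.5192 = 210.3 K.
W_by = nCᵥ(T₁ − T₂) = (3.08)(12.47)(405 − 210.3) = 7480 J.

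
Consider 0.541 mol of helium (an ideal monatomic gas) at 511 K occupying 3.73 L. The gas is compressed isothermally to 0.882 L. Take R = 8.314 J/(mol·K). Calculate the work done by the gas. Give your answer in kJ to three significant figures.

Isothermal: W = nRT ln(V₂/V₁).
W = (0.541)(8.314)(511) × ln(0.882/3.73)
  = 2298 × -1.442
W_by_gas = -3314 J.

W ≈ -3.31 kJ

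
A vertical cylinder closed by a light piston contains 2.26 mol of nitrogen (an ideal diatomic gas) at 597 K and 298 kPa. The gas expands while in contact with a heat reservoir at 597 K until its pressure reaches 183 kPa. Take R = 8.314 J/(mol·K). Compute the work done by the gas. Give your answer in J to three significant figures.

W ≈ 5470 J

Isothermal process: W = nRT ln(V₂/V₁) = nRT ln(P₁/P₂).
W = (2.26)(8.314)(597) × ln(298/183)
  = 11217 × ln(1.628) = 11217 × 0.4876
W_by_gas = 5470 J.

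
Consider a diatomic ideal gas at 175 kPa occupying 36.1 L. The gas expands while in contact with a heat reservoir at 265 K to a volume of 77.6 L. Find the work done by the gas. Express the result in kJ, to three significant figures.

Isothermal: W = nRT ln(V₂/V₁) = P₁V₁ ln(V₂/V₁).
P₁V₁ = (175 kPa)(36.1 L) = 6318 J.
W = 6318 × ln(77.6/36.1) = 6318 × 0.7653
W_by_gas = 4835 J.

W ≈ 4.83 kJ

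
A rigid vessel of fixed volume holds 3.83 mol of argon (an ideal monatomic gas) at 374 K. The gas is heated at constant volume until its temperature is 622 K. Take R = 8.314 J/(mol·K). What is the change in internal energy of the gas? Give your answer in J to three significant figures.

ΔU ≈ 11800 J

Constant volume ⇒ W = 0, so Q = ΔU = nCᵥΔT with Cᵥ = 3R/2 = 12.47 J/(mol·K).
ΔU = (3.83)(12.47)(622 − 374) = 11845 J.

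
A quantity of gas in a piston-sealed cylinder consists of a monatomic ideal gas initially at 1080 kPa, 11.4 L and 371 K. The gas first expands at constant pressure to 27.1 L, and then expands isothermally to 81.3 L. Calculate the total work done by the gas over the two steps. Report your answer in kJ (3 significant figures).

Step 1 (isobaric): W = PΔV = (1080 kPa)(27.1 − 11.4 L) = 16956 J.
After step 1: P = 1080 kPa, V = 27.1 L, T = 881.9 K.
Step 2 (isothermal): W = P₁V₁ ln(V₂/V₁) = (29268) ln(81.3/27.1) = 32154 J.
W_total = 16956 + 32154 = 49110 J.

W_total ≈ 49.1 kJ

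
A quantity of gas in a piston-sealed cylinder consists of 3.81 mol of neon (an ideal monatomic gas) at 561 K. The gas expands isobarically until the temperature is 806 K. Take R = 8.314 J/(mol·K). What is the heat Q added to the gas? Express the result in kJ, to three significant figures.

Isobaric: W = nRΔT = (3.81)(8.314)(245) = 7761 J.
ΔU = nCᵥΔT with Cᵥ = 3R/2: ΔU = (3.81)(12.47)(245) = 11641 J.
Q = ΔU + W = 11641 + 7761 = 19402 J.

Q ≈ 19.4 kJ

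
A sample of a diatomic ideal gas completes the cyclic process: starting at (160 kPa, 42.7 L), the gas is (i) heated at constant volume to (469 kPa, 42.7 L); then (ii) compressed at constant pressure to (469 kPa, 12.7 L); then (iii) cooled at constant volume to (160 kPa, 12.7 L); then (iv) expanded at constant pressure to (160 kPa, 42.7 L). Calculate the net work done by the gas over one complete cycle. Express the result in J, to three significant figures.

Constant-volume legs do no work.
W(ii) = (469)(12.7 − 42.7) = -14070 J; W(iv) = (160)(42.7 − 12.7) = 4800 J.
W_net = -14070 + 4800 = -9270 J (the counter-clockwise enclosed area).

W_net ≈ -9270 J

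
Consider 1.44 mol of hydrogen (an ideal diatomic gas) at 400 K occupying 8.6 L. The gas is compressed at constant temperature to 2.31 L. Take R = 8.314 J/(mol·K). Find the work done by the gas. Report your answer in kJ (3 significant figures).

Isothermal: W = nRT ln(V₂/V₁).
W = (1.44)(8.314)(400) × ln(2.31/8.6)
  = 4789 × -1.315
W_by_gas = -6295 J.

W ≈ -6.30 kJ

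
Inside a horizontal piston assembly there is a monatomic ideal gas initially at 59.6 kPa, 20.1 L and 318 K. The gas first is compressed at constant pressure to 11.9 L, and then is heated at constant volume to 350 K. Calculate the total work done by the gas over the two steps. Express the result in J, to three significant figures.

Step 1 (isobaric): W = PΔV = (59.6 kPa)(11.9 − 20.1 L) = -488.7 J.
Step 2 (isochoric): W = 0 (constant volume).
W_total = -488.7 + 0 = -488.7 J.

W_total ≈ -489 J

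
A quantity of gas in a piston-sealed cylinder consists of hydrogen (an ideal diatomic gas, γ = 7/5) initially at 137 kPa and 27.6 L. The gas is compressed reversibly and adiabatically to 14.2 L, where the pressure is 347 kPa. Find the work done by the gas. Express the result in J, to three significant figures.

Adiabatic: W = (P₁V₁ − P₂V₂)/(γ − 1) with γ = 7/5.
P₁V₁ = 3781 J, P₂V₂ = 4927 J.
W = (3781 − 4927) / 0.4 = -2865 J.

W ≈ -2870 J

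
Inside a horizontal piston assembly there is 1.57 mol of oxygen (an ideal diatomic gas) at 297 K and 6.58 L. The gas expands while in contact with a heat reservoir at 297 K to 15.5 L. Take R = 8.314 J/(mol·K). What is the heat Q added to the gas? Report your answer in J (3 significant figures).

Isothermal ⇒ ΔU = 0, so Q = W = nRT ln(V₂/V₁).
Q = (1.57)(8.314)(297) ln(15.5/6.58) = 3877 × 0.8568 = 3322 J.

Q ≈ 3320 J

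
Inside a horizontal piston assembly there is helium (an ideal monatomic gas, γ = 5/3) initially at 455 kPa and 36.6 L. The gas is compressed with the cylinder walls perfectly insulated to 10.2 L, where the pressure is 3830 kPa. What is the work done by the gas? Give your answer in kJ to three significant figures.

W ≈ -33.6 kJ

Adiabatic: W = (P₁V₁ − P₂V₂)/(γ − 1) with γ = 5/3.
P₁V₁ = 16653 J, P₂V₂ = 39066 J.
W = (16653 − 39066) / 0.6667 = -33619 J.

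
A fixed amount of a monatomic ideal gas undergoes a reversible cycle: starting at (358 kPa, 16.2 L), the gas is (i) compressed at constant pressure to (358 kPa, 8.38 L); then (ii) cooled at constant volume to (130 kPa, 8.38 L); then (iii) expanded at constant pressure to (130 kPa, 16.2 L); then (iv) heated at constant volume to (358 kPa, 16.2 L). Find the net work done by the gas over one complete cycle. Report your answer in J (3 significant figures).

Constant-volume legs do no work.
W(i) = (358)(8.38 − 16.2) = -2800 J; W(iii) = (130)(16.2 − 8.38) = 1017 J.
W_net = -2800 + 1017 = -1783 J (the counter-clockwise enclosed area).

W_net ≈ -1780 J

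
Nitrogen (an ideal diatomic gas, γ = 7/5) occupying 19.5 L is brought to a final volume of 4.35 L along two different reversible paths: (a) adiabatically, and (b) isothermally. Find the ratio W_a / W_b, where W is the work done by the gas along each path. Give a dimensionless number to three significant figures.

W_a / W_b ≈ 1.37

Path (a) adiabatic: W = P₁V₁(1 − (V₁/V₂)^(γ−1))/(γ−1) → W_a/(P₁V₁) = -2.056.
Path (b) isothermal: W = P₁V₁ ln(V₂/V₁) → W_b/(P₁V₁) = -1.5.
W_a / W_b = -2.056 / -1.5 = 1.37.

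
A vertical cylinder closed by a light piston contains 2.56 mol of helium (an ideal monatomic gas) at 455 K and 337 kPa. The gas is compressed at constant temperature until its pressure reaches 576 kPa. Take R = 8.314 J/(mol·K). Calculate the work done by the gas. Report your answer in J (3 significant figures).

Isothermal process: W = nRT ln(V₂/V₁) = nRT ln(P₁/P₂).
W = (2.56)(8.314)(455) × ln(337/576)
  = 9684 × ln(0.5851) = 9684 × -0.536
W_by_gas = -5191 J.

W ≈ -5190 J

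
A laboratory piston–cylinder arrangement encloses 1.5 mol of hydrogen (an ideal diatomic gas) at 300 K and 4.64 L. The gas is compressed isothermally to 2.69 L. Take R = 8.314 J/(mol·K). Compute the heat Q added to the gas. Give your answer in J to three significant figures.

Q ≈ -2040 J

Isothermal ⇒ ΔU = 0, so Q = W = nRT ln(V₂/V₁).
Q = (1.5)(8.314)(300) ln(2.69/4.64) = 3741 × -0.5452 = -2040 J.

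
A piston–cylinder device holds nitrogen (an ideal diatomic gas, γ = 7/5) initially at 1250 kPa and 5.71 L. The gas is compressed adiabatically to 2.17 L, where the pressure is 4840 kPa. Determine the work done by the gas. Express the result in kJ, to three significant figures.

Adiabatic: W = (P₁V₁ − P₂V₂)/(γ − 1) with γ = 7/5.
P₁V₁ = 7138 J, P₂V₂ = 10503 J.
W = (7138 − 10503) / 0.4 = -8413 J.

W ≈ -8.41 kJ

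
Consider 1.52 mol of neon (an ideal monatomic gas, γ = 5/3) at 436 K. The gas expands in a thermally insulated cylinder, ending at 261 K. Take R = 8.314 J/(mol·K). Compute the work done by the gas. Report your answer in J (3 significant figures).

W ≈ 3320 J

Adiabatic ⇒ Q = 0, so W_by = −ΔU = nCᵥ(T₁ − T₂).
Cᵥ = 3R/2 = 12.47 J/(mol·K).
W = (1.52)(12.47)(436 − 261) = 3317 J.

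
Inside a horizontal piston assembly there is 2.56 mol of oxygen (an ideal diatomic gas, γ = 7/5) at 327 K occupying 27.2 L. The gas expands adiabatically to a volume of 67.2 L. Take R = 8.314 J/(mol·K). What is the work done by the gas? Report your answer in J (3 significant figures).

Adiabatic: TV^(γ−1) = const with γ = 7/5.
T₂ = T₁ (V₁/V₂)^(γ−1) = 327 × (27.2/67.2)^0.4 = 327 × 0.6964 = 227.7 K.
W_by = nCᵥ(T₁ − T₂) = (2.56)(20.79)(327 − 227.7) = 5282 J.

W ≈ 5280 J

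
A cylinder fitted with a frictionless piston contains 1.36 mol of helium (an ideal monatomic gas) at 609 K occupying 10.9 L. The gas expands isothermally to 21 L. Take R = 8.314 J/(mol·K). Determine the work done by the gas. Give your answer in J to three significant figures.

W ≈ 4520 J

Isothermal: W = nRT ln(V₂/V₁).
W = (1.36)(8.314)(609) × ln(21/10.9)
  = 6886 × 0.6558
W_by_gas = 4516 J.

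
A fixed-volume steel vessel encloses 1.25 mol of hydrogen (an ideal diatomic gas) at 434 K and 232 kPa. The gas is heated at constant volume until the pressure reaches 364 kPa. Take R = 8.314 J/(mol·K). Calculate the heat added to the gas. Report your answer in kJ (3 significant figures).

Q ≈ 6.42 kJ

Constant volume ⇒ W = 0, so Q = ΔU = nCᵥΔT with Cᵥ = 5R/2 = 20.79 J/(mol·K).
At constant V, T₂/T₁ = P₂/P₁ ⇒ ΔT = T₁(P₂/P₁ − 1) = 434·(364/232 − 1) = 246.9 K.
ΔU = (1.25)(20.79)(246.9) = 6416 J.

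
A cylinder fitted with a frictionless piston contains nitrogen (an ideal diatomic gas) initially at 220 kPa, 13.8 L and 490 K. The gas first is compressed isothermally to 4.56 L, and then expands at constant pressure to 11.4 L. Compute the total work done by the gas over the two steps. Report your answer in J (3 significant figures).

W_total ≈ 1190 J

Step 1 (isothermal): W = P₁V₁ ln(V₂/V₁) = (3036) ln(4.56/13.8) = -3362 J.
After step 1: P = 665.8 kPa, V = 4.56 L, T = 490 K.
Step 2 (isobaric): W = PΔV = (665.8 kPa)(11.4 − 4.56 L) = 4554 J.
W_total = -3362 + 4554 = 1192 J.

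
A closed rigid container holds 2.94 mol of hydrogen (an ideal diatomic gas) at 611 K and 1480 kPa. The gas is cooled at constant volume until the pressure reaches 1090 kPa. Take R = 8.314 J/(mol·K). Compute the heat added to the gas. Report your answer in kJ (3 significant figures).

Q ≈ -9.84 kJ

Constant volume ⇒ W = 0, so Q = ΔU = nCᵥΔT with Cᵥ = 5R/2 = 20.79 J/(mol·K).
At constant V, T₂/T₁ = P₂/P₁ ⇒ ΔT = T₁(P₂/P₁ − 1) = 611·(1090/1480 − 1) = -161 K.
ΔU = (2.94)(20.79)(-161) = -9839 J.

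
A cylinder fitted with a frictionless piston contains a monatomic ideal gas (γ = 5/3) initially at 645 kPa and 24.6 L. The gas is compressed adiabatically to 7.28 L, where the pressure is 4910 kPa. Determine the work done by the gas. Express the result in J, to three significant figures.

Adiabatic: W = (P₁V₁ − P₂V₂)/(γ − 1) with γ = 5/3.
P₁V₁ = 15867 J, P₂V₂ = 35745 J.
W = (15867 − 35745) / 0.6667 = -29817 J.

W ≈ -29800 J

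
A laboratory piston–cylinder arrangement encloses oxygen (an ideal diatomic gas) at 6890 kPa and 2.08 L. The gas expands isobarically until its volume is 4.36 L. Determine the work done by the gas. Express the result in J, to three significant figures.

Isobaric: W = P ΔV.
W = (6890 kPa)(4.36 − 2.08 L) = (6890)(2.28) = 15709 J.

W ≈ 15700 J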